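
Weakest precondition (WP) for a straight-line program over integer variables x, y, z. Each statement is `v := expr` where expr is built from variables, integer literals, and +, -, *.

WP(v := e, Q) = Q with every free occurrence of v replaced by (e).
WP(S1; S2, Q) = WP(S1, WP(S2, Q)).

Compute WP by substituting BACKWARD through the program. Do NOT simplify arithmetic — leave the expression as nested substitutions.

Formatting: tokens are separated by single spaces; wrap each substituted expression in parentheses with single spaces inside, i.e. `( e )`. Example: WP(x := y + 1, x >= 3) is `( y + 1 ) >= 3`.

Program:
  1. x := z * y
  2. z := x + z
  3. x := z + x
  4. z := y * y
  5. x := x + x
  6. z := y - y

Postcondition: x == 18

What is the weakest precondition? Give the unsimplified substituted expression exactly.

post: x == 18
stmt 6: z := y - y  -- replace 0 occurrence(s) of z with (y - y)
  => x == 18
stmt 5: x := x + x  -- replace 1 occurrence(s) of x with (x + x)
  => ( x + x ) == 18
stmt 4: z := y * y  -- replace 0 occurrence(s) of z with (y * y)
  => ( x + x ) == 18
stmt 3: x := z + x  -- replace 2 occurrence(s) of x with (z + x)
  => ( ( z + x ) + ( z + x ) ) == 18
stmt 2: z := x + z  -- replace 2 occurrence(s) of z with (x + z)
  => ( ( ( x + z ) + x ) + ( ( x + z ) + x ) ) == 18
stmt 1: x := z * y  -- replace 4 occurrence(s) of x with (z * y)
  => ( ( ( ( z * y ) + z ) + ( z * y ) ) + ( ( ( z * y ) + z ) + ( z * y ) ) ) == 18

Answer: ( ( ( ( z * y ) + z ) + ( z * y ) ) + ( ( ( z * y ) + z ) + ( z * y ) ) ) == 18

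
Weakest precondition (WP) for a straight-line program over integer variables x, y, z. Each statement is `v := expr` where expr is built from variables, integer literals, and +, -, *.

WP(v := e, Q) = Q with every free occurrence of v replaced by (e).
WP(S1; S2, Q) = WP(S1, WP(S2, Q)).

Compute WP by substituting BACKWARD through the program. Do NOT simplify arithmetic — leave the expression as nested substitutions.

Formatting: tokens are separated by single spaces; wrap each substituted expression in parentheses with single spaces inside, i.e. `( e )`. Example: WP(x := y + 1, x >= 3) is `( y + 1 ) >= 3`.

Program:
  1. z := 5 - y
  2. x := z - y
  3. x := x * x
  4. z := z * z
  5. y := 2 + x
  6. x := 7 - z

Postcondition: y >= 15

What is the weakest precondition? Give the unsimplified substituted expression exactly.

post: y >= 15
stmt 6: x := 7 - z  -- replace 0 occurrence(s) of x with (7 - z)
  => y >= 15
stmt 5: y := 2 + x  -- replace 1 occurrence(s) of y with (2 + x)
  => ( 2 + x ) >= 15
stmt 4: z := z * z  -- replace 0 occurrence(s) of z with (z * z)
  => ( 2 + x ) >= 15
stmt 3: x := x * x  -- replace 1 occurrence(s) of x with (x * x)
  => ( 2 + ( x * x ) ) >= 15
stmt 2: x := z - y  -- replace 2 occurrence(s) of x with (z - y)
  => ( 2 + ( ( z - y ) * ( z - y ) ) ) >= 15
stmt 1: z := 5 - y  -- replace 2 occurrence(s) of z with (5 - y)
  => ( 2 + ( ( ( 5 - y ) - y ) * ( ( 5 - y ) - y ) ) ) >= 15

Answer: ( 2 + ( ( ( 5 - y ) - y ) * ( ( 5 - y ) - y ) ) ) >= 15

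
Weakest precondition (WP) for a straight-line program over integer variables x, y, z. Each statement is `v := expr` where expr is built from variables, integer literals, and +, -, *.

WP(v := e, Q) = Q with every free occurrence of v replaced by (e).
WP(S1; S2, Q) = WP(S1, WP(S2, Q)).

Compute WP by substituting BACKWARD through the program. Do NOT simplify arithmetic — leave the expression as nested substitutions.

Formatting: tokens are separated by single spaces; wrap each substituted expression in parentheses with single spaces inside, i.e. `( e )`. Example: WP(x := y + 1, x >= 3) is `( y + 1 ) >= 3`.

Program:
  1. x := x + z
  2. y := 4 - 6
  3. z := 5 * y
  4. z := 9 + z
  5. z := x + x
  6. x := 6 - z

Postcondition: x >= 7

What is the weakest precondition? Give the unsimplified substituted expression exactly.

post: x >= 7
stmt 6: x := 6 - z  -- replace 1 occurrence(s) of x with (6 - z)
  => ( 6 - z ) >= 7
stmt 5: z := x + x  -- replace 1 occurrence(s) of z with (x + x)
  => ( 6 - ( x + x ) ) >= 7
stmt 4: z := 9 + z  -- replace 0 occurrence(s) of z with (9 + z)
  => ( 6 - ( x + x ) ) >= 7
stmt 3: z := 5 * y  -- replace 0 occurrence(s) of z with (5 * y)
  => ( 6 - ( x + x ) ) >= 7
stmt 2: y := 4 - 6  -- replace 0 occurrence(s) of y with (4 - 6)
  => ( 6 - ( x + x ) ) >= 7
stmt 1: x := x + z  -- replace 2 occurrence(s) of x with (x + z)
  => ( 6 - ( ( x + z ) + ( x + z ) ) ) >= 7

Answer: ( 6 - ( ( x + z ) + ( x + z ) ) ) >= 7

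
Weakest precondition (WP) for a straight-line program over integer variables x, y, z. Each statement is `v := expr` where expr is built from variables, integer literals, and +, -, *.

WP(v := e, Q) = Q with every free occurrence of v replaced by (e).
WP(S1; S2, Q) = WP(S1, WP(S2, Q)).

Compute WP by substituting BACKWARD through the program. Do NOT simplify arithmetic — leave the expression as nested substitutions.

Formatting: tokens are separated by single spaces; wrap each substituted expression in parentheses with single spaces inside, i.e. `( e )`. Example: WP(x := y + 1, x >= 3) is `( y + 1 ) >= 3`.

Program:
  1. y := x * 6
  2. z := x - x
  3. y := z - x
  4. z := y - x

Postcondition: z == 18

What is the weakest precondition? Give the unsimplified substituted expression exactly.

post: z == 18
stmt 4: z := y - x  -- replace 1 occurrence(s) of z with (y - x)
  => ( y - x ) == 18
stmt 3: y := z - x  -- replace 1 occurrence(s) of y with (z - x)
  => ( ( z - x ) - x ) == 18
stmt 2: z := x - x  -- replace 1 occurrence(s) of z with (x - x)
  => ( ( ( x - x ) - x ) - x ) == 18
stmt 1: y := x * 6  -- replace 0 occurrence(s) of y with (x * 6)
  => ( ( ( x - x ) - x ) - x ) == 18

Answer: ( ( ( x - x ) - x ) - x ) == 18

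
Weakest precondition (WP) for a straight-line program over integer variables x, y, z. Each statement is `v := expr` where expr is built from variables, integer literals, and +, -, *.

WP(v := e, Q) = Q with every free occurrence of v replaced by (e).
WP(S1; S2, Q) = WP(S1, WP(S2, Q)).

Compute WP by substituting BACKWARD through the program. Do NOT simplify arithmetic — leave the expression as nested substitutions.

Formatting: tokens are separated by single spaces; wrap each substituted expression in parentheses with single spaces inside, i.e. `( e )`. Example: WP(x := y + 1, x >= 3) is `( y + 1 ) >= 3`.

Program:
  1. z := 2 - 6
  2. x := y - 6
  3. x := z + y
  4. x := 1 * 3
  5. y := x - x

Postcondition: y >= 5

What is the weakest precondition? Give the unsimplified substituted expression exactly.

post: y >= 5
stmt 5: y := x - x  -- replace 1 occurrence(s) of y with (x - x)
  => ( x - x ) >= 5
stmt 4: x := 1 * 3  -- replace 2 occurrence(s) of x with (1 * 3)
  => ( ( 1 * 3 ) - ( 1 * 3 ) ) >= 5
stmt 3: x := z + y  -- replace 0 occurrence(s) of x with (z + y)
  => ( ( 1 * 3 ) - ( 1 * 3 ) ) >= 5
stmt 2: x := y - 6  -- replace 0 occurrence(s) of x with (y - 6)
  => ( ( 1 * 3 ) - ( 1 * 3 ) ) >= 5
stmt 1: z := 2 - 6  -- replace 0 occurrence(s) of z with (2 - 6)
  => ( ( 1 * 3 ) - ( 1 * 3 ) ) >= 5

Answer: ( ( 1 * 3 ) - ( 1 * 3 ) ) >= 5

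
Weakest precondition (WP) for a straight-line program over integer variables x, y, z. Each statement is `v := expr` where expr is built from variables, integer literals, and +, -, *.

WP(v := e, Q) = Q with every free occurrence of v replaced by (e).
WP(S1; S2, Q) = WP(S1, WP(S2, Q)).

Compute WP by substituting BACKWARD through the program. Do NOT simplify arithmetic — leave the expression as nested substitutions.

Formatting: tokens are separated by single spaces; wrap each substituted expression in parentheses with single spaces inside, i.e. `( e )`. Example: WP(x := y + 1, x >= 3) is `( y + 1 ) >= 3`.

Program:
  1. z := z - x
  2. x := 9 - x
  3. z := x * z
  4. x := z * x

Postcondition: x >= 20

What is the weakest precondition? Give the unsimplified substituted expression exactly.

post: x >= 20
stmt 4: x := z * x  -- replace 1 occurrence(s) of x with (z * x)
  => ( z * x ) >= 20
stmt 3: z := x * z  -- replace 1 occurrence(s) of z with (x * z)
  => ( ( x * z ) * x ) >= 20
stmt 2: x := 9 - x  -- replace 2 occurrence(s) of x with (9 - x)
  => ( ( ( 9 - x ) * z ) * ( 9 - x ) ) >= 20
stmt 1: z := z - x  -- replace 1 occurrence(s) of z with (z - x)
  => ( ( ( 9 - x ) * ( z - x ) ) * ( 9 - x ) ) >= 20

Answer: ( ( ( 9 - x ) * ( z - x ) ) * ( 9 - x ) ) >= 20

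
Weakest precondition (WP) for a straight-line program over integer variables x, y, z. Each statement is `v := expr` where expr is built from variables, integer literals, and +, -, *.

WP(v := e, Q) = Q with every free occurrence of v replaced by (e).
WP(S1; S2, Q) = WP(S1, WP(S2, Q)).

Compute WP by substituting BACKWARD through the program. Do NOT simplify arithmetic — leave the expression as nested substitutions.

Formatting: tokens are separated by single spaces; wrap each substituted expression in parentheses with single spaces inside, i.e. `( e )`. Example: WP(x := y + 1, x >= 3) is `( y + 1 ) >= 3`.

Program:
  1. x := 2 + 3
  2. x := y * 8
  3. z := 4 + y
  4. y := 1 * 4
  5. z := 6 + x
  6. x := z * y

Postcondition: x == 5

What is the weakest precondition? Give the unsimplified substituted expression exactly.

post: x == 5
stmt 6: x := z * y  -- replace 1 occurrence(s) of x with (z * y)
  => ( z * y ) == 5
stmt 5: z := 6 + x  -- replace 1 occurrence(s) of z with (6 + x)
  => ( ( 6 + x ) * y ) == 5
stmt 4: y := 1 * 4  -- replace 1 occurrence(s) of y with (1 * 4)
  => ( ( 6 + x ) * ( 1 * 4 ) ) == 5
stmt 3: z := 4 + y  -- replace 0 occurrence(s) of z with (4 + y)
  => ( ( 6 + x ) * ( 1 * 4 ) ) == 5
stmt 2: x := y * 8  -- replace 1 occurrence(s) of x with (y * 8)
  => ( ( 6 + ( y * 8 ) ) * ( 1 * 4 ) ) == 5
stmt 1: x := 2 + 3  -- replace 0 occurrence(s) of x with (2 + 3)
  => ( ( 6 + ( y * 8 ) ) * ( 1 * 4 ) ) == 5

Answer: ( ( 6 + ( y * 8 ) ) * ( 1 * 4 ) ) == 5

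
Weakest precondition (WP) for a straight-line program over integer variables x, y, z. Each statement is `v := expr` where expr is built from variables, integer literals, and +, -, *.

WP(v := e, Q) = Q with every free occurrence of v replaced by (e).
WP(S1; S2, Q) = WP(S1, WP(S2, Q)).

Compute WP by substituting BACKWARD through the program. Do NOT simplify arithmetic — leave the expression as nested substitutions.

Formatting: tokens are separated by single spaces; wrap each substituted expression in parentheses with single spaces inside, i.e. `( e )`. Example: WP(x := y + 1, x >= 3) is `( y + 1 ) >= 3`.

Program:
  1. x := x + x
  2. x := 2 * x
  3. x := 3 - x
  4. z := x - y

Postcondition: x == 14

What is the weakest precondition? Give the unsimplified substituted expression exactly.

Answer: ( 3 - ( 2 * ( x + x ) ) ) == 14

Derivation:
post: x == 14
stmt 4: z := x - y  -- replace 0 occurrence(s) of z with (x - y)
  => x == 14
stmt 3: x := 3 - x  -- replace 1 occurrence(s) of x with (3 - x)
  => ( 3 - x ) == 14
stmt 2: x := 2 * x  -- replace 1 occurrence(s) of x with (2 * x)
  => ( 3 - ( 2 * x ) ) == 14
stmt 1: x := x + x  -- replace 1 occurrence(s) of x with (x + x)
  => ( 3 - ( 2 * ( x + x ) ) ) == 14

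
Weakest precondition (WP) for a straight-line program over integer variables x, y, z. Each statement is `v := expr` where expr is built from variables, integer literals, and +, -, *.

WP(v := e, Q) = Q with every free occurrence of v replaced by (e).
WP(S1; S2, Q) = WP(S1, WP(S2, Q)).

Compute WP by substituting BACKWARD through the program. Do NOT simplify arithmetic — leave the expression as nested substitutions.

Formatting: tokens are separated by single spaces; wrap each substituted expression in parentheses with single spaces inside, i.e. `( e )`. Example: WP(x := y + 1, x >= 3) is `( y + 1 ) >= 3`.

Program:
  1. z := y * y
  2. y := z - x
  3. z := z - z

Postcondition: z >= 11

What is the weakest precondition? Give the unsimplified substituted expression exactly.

post: z >= 11
stmt 3: z := z - z  -- replace 1 occurrence(s) of z with (z - z)
  => ( z - z ) >= 11
stmt 2: y := z - x  -- replace 0 occurrence(s) of y with (z - x)
  => ( z - z ) >= 11
stmt 1: z := y * y  -- replace 2 occurrence(s) of z with (y * y)
  => ( ( y * y ) - ( y * y ) ) >= 11

Answer: ( ( y * y ) - ( y * y ) ) >= 11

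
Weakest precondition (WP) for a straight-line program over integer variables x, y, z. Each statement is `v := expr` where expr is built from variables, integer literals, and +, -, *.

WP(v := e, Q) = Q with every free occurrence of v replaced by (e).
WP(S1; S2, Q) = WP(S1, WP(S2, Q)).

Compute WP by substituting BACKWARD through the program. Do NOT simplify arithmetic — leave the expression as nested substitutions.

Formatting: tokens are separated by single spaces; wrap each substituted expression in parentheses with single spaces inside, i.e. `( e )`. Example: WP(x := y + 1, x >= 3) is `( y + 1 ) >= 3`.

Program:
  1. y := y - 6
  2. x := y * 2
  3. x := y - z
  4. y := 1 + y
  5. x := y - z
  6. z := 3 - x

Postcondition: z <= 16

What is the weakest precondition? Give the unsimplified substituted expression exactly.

post: z <= 16
stmt 6: z := 3 - x  -- replace 1 occurrence(s) of z with (3 - x)
  => ( 3 - x ) <= 16
stmt 5: x := y - z  -- replace 1 occurrence(s) of x with (y - z)
  => ( 3 - ( y - z ) ) <= 16
stmt 4: y := 1 + y  -- replace 1 occurrence(s) of y with (1 + y)
  => ( 3 - ( ( 1 + y ) - z ) ) <= 16
stmt 3: x := y - z  -- replace 0 occurrence(s) of x with (y - z)
  => ( 3 - ( ( 1 + y ) - z ) ) <= 16
stmt 2: x := y * 2  -- replace 0 occurrence(s) of x with (y * 2)
  => ( 3 - ( ( 1 + y ) - z ) ) <= 16
stmt 1: y := y - 6  -- replace 1 occurrence(s) of y with (y - 6)
  => ( 3 - ( ( 1 + ( y - 6 ) ) - z ) ) <= 16

Answer: ( 3 - ( ( 1 + ( y - 6 ) ) - z ) ) <= 16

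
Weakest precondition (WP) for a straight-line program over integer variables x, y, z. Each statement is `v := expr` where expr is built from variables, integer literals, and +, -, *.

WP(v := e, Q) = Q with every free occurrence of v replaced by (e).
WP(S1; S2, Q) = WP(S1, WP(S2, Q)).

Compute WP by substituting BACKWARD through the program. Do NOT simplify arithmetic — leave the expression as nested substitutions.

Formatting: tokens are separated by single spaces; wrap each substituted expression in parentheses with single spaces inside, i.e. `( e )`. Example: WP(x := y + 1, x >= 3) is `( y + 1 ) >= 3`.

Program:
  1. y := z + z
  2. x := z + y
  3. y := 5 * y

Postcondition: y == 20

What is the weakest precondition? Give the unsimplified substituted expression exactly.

post: y == 20
stmt 3: y := 5 * y  -- replace 1 occurrence(s) of y with (5 * y)
  => ( 5 * y ) == 20
stmt 2: x := z + y  -- replace 0 occurrence(s) of x with (z + y)
  => ( 5 * y ) == 20
stmt 1: y := z + z  -- replace 1 occurrence(s) of y with (z + z)
  => ( 5 * ( z + z ) ) == 20

Answer: ( 5 * ( z + z ) ) == 20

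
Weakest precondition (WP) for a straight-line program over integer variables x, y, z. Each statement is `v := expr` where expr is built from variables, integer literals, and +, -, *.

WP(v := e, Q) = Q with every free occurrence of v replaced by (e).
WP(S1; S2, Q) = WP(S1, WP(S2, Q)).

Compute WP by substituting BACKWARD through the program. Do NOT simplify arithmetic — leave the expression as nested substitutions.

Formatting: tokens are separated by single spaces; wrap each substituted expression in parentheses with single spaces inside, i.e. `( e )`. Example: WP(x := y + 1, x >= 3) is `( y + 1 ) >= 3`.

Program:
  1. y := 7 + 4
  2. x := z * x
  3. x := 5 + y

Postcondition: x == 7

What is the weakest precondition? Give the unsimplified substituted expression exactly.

post: x == 7
stmt 3: x := 5 + y  -- replace 1 occurrence(s) of x with (5 + y)
  => ( 5 + y ) == 7
stmt 2: x := z * x  -- replace 0 occurrence(s) of x with (z * x)
  => ( 5 + y ) == 7
stmt 1: y := 7 + 4  -- replace 1 occurrence(s) of y with (7 + 4)
  => ( 5 + ( 7 + 4 ) ) == 7

Answer: ( 5 + ( 7 + 4 ) ) == 7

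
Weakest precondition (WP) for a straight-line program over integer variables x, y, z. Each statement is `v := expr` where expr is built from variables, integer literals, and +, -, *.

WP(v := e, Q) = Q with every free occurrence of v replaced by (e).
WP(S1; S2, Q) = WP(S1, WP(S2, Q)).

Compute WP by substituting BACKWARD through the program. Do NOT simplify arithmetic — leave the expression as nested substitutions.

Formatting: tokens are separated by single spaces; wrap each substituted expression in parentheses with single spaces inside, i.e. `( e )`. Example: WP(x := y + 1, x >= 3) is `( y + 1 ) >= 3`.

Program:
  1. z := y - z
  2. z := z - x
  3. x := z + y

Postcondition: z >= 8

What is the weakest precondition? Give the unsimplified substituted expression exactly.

Answer: ( ( y - z ) - x ) >= 8

Derivation:
post: z >= 8
stmt 3: x := z + y  -- replace 0 occurrence(s) of x with (z + y)
  => z >= 8
stmt 2: z := z - x  -- replace 1 occurrence(s) of z with (z - x)
  => ( z - x ) >= 8
stmt 1: z := y - z  -- replace 1 occurrence(s) of z with (y - z)
  => ( ( y - z ) - x ) >= 8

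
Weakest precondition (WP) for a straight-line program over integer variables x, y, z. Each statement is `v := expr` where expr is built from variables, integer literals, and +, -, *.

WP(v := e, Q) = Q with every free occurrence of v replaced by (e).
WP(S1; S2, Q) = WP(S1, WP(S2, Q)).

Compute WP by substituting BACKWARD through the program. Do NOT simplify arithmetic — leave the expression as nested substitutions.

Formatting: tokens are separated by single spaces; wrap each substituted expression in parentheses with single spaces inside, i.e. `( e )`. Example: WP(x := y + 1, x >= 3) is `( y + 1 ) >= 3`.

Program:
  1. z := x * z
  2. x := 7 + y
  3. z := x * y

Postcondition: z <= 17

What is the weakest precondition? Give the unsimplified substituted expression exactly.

Answer: ( ( 7 + y ) * y ) <= 17

Derivation:
post: z <= 17
stmt 3: z := x * y  -- replace 1 occurrence(s) of z with (x * y)
  => ( x * y ) <= 17
stmt 2: x := 7 + y  -- replace 1 occurrence(s) of x with (7 + y)
  => ( ( 7 + y ) * y ) <= 17
stmt 1: z := x * z  -- replace 0 occurrence(s) of z with (x * z)
  => ( ( 7 + y ) * y ) <= 17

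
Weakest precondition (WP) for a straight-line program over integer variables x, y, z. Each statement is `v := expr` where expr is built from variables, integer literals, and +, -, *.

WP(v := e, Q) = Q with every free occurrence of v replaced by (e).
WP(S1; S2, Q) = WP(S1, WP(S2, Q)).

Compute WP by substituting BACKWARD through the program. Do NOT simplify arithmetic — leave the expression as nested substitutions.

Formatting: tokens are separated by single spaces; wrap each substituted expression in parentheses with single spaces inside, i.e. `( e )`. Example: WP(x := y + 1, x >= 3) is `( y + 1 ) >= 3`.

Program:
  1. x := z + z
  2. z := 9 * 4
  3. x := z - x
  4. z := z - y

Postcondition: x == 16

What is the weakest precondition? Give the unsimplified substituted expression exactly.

post: x == 16
stmt 4: z := z - y  -- replace 0 occurrence(s) of z with (z - y)
  => x == 16
stmt 3: x := z - x  -- replace 1 occurrence(s) of x with (z - x)
  => ( z - x ) == 16
stmt 2: z := 9 * 4  -- replace 1 occurrence(s) of z with (9 * 4)
  => ( ( 9 * 4 ) - x ) == 16
stmt 1: x := z + z  -- replace 1 occurrence(s) of x with (z + z)
  => ( ( 9 * 4 ) - ( z + z ) ) == 16

Answer: ( ( 9 * 4 ) - ( z + z ) ) == 16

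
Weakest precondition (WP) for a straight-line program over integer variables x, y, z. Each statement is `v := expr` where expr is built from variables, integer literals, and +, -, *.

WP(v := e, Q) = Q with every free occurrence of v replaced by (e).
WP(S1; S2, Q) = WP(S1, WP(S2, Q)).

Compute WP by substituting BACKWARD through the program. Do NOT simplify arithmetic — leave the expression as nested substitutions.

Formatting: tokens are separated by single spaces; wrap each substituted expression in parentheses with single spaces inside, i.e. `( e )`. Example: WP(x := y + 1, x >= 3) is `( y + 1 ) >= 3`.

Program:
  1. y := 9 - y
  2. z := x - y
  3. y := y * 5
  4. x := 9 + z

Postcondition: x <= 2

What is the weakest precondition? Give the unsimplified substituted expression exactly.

post: x <= 2
stmt 4: x := 9 + z  -- replace 1 occurrence(s) of x with (9 + z)
  => ( 9 + z ) <= 2
stmt 3: y := y * 5  -- replace 0 occurrence(s) of y with (y * 5)
  => ( 9 + z ) <= 2
stmt 2: z := x - y  -- replace 1 occurrence(s) of z with (x - y)
  => ( 9 + ( x - y ) ) <= 2
stmt 1: y := 9 - y  -- replace 1 occurrence(s) of y with (9 - y)
  => ( 9 + ( x - ( 9 - y ) ) ) <= 2

Answer: ( 9 + ( x - ( 9 - y ) ) ) <= 2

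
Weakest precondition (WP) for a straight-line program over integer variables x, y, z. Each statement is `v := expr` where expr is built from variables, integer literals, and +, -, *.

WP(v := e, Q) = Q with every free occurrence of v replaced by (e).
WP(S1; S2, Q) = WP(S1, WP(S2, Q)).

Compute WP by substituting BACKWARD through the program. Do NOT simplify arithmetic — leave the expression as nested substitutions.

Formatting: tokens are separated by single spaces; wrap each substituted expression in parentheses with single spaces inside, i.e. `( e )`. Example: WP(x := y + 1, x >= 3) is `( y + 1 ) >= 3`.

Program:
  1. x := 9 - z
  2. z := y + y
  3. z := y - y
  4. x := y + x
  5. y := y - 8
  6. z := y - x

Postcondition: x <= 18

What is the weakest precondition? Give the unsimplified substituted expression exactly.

post: x <= 18
stmt 6: z := y - x  -- replace 0 occurrence(s) of z with (y - x)
  => x <= 18
stmt 5: y := y - 8  -- replace 0 occurrence(s) of y with (y - 8)
  => x <= 18
stmt 4: x := y + x  -- replace 1 occurrence(s) of x with (y + x)
  => ( y + x ) <= 18
stmt 3: z := y - y  -- replace 0 occurrence(s) of z with (y - y)
  => ( y + x ) <= 18
stmt 2: z := y + y  -- replace 0 occurrence(s) of z with (y + y)
  => ( y + x ) <= 18
stmt 1: x := 9 - z  -- replace 1 occurrence(s) of x with (9 - z)
  => ( y + ( 9 - z ) ) <= 18

Answer: ( y + ( 9 - z ) ) <= 18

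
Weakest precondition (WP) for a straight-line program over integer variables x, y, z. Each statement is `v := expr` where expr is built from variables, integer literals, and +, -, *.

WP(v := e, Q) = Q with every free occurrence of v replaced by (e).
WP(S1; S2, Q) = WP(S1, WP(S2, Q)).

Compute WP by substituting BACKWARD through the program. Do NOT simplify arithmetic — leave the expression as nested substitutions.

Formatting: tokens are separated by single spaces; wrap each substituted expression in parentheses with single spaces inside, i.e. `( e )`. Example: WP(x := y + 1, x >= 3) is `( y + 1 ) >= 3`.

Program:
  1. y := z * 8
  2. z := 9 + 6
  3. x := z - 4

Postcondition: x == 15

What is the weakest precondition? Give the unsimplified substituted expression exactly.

post: x == 15
stmt 3: x := z - 4  -- replace 1 occurrence(s) of x with (z - 4)
  => ( z - 4 ) == 15
stmt 2: z := 9 + 6  -- replace 1 occurrence(s) of z with (9 + 6)
  => ( ( 9 + 6 ) - 4 ) == 15
stmt 1: y := z * 8  -- replace 0 occurrence(s) of y with (z * 8)
  => ( ( 9 + 6 ) - 4 ) == 15

Answer: ( ( 9 + 6 ) - 4 ) == 15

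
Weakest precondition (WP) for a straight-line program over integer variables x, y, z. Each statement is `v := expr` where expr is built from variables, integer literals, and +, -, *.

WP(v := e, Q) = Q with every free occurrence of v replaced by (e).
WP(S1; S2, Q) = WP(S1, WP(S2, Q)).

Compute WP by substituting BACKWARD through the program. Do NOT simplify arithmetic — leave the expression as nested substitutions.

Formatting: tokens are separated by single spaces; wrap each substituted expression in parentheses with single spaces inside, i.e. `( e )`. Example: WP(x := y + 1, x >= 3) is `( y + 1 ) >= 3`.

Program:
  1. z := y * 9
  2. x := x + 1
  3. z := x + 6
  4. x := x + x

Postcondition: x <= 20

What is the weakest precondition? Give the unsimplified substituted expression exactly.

post: x <= 20
stmt 4: x := x + x  -- replace 1 occurrence(s) of x with (x + x)
  => ( x + x ) <= 20
stmt 3: z := x + 6  -- replace 0 occurrence(s) of z with (x + 6)
  => ( x + x ) <= 20
stmt 2: x := x + 1  -- replace 2 occurrence(s) of x with (x + 1)
  => ( ( x + 1 ) + ( x + 1 ) ) <= 20
stmt 1: z := y * 9  -- replace 0 occurrence(s) of z with (y * 9)
  => ( ( x + 1 ) + ( x + 1 ) ) <= 20

Answer: ( ( x + 1 ) + ( x + 1 ) ) <= 20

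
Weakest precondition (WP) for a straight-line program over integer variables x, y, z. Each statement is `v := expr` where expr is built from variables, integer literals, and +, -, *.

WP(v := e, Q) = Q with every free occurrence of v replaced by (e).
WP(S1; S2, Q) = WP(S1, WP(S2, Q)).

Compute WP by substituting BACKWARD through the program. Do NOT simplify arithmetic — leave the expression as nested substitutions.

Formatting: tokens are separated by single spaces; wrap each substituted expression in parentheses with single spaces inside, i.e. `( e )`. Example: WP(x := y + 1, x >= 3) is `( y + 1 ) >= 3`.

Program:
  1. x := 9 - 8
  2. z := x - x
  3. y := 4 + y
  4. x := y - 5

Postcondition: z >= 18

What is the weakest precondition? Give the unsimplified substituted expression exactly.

Answer: ( ( 9 - 8 ) - ( 9 - 8 ) ) >= 18

Derivation:
post: z >= 18
stmt 4: x := y - 5  -- replace 0 occurrence(s) of x with (y - 5)
  => z >= 18
stmt 3: y := 4 + y  -- replace 0 occurrence(s) of y with (4 + y)
  => z >= 18
stmt 2: z := x - x  -- replace 1 occurrence(s) of z with (x - x)
  => ( x - x ) >= 18
stmt 1: x := 9 - 8  -- replace 2 occurrence(s) of x with (9 - 8)
  => ( ( 9 - 8 ) - ( 9 - 8 ) ) >= 18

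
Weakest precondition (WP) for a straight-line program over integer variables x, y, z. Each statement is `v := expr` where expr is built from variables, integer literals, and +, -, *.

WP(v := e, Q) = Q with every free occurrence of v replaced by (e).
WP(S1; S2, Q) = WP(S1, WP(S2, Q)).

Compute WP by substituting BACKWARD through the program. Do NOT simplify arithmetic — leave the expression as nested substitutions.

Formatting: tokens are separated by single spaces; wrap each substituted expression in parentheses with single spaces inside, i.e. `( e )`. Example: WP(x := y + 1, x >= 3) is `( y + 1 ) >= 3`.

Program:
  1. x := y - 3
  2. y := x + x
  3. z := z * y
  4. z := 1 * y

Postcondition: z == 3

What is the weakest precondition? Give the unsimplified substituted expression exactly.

Answer: ( 1 * ( ( y - 3 ) + ( y - 3 ) ) ) == 3

Derivation:
post: z == 3
stmt 4: z := 1 * y  -- replace 1 occurrence(s) of z with (1 * y)
  => ( 1 * y ) == 3
stmt 3: z := z * y  -- replace 0 occurrence(s) of z with (z * y)
  => ( 1 * y ) == 3
stmt 2: y := x + x  -- replace 1 occurrence(s) of y with (x + x)
  => ( 1 * ( x + x ) ) == 3
stmt 1: x := y - 3  -- replace 2 occurrence(s) of x with (y - 3)
  => ( 1 * ( ( y - 3 ) + ( y - 3 ) ) ) == 3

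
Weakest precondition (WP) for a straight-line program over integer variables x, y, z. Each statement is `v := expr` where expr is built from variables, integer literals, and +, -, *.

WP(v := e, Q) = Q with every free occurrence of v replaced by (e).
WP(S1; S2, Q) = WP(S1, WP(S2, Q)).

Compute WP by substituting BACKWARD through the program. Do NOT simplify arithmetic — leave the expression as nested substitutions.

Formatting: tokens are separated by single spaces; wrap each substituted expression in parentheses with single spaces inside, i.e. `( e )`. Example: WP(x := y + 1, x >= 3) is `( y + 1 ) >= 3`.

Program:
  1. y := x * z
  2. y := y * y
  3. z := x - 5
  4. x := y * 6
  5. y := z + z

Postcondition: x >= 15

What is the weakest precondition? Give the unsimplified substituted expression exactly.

post: x >= 15
stmt 5: y := z + z  -- replace 0 occurrence(s) of y with (z + z)
  => x >= 15
stmt 4: x := y * 6  -- replace 1 occurrence(s) of x with (y * 6)
  => ( y * 6 ) >= 15
stmt 3: z := x - 5  -- replace 0 occurrence(s) of z with (x - 5)
  => ( y * 6 ) >= 15
stmt 2: y := y * y  -- replace 1 occurrence(s) of y with (y * y)
  => ( ( y * y ) * 6 ) >= 15
stmt 1: y := x * z  -- replace 2 occurrence(s) of y with (x * z)
  => ( ( ( x * z ) * ( x * z ) ) * 6 ) >= 15

Answer: ( ( ( x * z ) * ( x * z ) ) * 6 ) >= 15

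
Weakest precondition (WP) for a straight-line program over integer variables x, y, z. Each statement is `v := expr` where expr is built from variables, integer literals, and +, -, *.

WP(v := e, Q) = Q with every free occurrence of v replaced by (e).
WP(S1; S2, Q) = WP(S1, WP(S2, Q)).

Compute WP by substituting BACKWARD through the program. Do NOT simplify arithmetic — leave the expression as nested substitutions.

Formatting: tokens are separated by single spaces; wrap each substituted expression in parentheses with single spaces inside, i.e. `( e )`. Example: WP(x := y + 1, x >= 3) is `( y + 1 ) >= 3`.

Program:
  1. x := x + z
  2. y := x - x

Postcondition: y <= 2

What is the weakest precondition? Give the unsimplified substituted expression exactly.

post: y <= 2
stmt 2: y := x - x  -- replace 1 occurrence(s) of y with (x - x)
  => ( x - x ) <= 2
stmt 1: x := x + z  -- replace 2 occurrence(s) of x with (x + z)
  => ( ( x + z ) - ( x + z ) ) <= 2

Answer: ( ( x + z ) - ( x + z ) ) <= 2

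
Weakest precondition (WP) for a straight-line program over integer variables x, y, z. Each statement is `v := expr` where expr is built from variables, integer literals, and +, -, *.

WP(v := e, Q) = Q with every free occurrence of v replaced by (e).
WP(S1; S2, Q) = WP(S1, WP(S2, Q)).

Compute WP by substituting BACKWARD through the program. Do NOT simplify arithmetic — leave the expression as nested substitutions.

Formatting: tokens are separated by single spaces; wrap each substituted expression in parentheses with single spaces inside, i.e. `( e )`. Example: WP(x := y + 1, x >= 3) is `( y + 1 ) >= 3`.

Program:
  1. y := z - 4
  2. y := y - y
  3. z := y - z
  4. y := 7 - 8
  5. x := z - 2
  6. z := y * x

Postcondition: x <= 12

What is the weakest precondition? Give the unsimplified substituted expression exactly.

post: x <= 12
stmt 6: z := y * x  -- replace 0 occurrence(s) of z with (y * x)
  => x <= 12
stmt 5: x := z - 2  -- replace 1 occurrence(s) of x with (z - 2)
  => ( z - 2 ) <= 12
stmt 4: y := 7 - 8  -- replace 0 occurrence(s) of y with (7 - 8)
  => ( z - 2 ) <= 12
stmt 3: z := y - z  -- replace 1 occurrence(s) of z with (y - z)
  => ( ( y - z ) - 2 ) <= 12
stmt 2: y := y - y  -- replace 1 occurrence(s) of y with (y - y)
  => ( ( ( y - y ) - z ) - 2 ) <= 12
stmt 1: y := z - 4  -- replace 2 occurrence(s) of y with (z - 4)
  => ( ( ( ( z - 4 ) - ( z - 4 ) ) - z ) - 2 ) <= 12

Answer: ( ( ( ( z - 4 ) - ( z - 4 ) ) - z ) - 2 ) <= 12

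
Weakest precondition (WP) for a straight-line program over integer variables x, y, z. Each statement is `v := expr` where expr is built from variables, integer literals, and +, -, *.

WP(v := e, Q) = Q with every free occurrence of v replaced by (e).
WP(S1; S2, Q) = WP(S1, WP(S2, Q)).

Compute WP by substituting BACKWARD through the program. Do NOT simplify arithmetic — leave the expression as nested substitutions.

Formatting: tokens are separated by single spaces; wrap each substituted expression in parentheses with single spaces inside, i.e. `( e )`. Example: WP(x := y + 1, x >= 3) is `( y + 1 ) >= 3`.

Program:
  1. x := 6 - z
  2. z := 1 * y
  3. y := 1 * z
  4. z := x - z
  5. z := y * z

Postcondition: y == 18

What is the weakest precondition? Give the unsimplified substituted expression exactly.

post: y == 18
stmt 5: z := y * z  -- replace 0 occurrence(s) of z with (y * z)
  => y == 18
stmt 4: z := x - z  -- replace 0 occurrence(s) of z with (x - z)
  => y == 18
stmt 3: y := 1 * z  -- replace 1 occurrence(s) of y with (1 * z)
  => ( 1 * z ) == 18
stmt 2: z := 1 * y  -- replace 1 occurrence(s) of z with (1 * y)
  => ( 1 * ( 1 * y ) ) == 18
stmt 1: x := 6 - z  -- replace 0 occurrence(s) of x with (6 - z)
  => ( 1 * ( 1 * y ) ) == 18

Answer: ( 1 * ( 1 * y ) ) == 18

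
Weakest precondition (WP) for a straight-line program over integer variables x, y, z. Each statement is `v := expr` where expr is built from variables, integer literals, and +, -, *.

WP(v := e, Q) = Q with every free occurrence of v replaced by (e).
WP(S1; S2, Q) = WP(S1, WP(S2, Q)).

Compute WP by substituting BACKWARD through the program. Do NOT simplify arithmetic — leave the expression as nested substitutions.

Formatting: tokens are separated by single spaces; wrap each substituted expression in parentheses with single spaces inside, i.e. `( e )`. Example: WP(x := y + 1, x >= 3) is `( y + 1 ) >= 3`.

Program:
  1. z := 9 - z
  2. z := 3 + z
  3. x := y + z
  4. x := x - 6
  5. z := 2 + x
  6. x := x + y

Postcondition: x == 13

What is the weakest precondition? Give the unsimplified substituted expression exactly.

Answer: ( ( ( y + ( 3 + ( 9 - z ) ) ) - 6 ) + y ) == 13

Derivation:
post: x == 13
stmt 6: x := x + y  -- replace 1 occurrence(s) of x with (x + y)
  => ( x + y ) == 13
stmt 5: z := 2 + x  -- replace 0 occurrence(s) of z with (2 + x)
  => ( x + y ) == 13
stmt 4: x := x - 6  -- replace 1 occurrence(s) of x with (x - 6)
  => ( ( x - 6 ) + y ) == 13
stmt 3: x := y + z  -- replace 1 occurrence(s) of x with (y + z)
  => ( ( ( y + z ) - 6 ) + y ) == 13
stmt 2: z := 3 + z  -- replace 1 occurrence(s) of z with (3 + z)
  => ( ( ( y + ( 3 + z ) ) - 6 ) + y ) == 13
stmt 1: z := 9 - z  -- replace 1 occurrence(s) of z with (9 - z)
  => ( ( ( y + ( 3 + ( 9 - z ) ) ) - 6 ) + y ) == 13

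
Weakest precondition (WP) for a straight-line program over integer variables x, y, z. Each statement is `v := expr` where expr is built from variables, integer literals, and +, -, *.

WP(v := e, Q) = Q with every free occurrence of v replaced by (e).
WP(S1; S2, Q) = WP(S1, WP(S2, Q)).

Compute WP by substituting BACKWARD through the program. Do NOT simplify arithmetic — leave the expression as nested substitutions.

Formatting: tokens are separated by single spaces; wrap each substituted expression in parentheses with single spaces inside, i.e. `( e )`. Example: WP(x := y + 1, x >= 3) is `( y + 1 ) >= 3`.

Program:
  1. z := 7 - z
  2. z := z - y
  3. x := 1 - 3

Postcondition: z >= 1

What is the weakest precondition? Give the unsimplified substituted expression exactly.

post: z >= 1
stmt 3: x := 1 - 3  -- replace 0 occurrence(s) of x with (1 - 3)
  => z >= 1
stmt 2: z := z - y  -- replace 1 occurrence(s) of z with (z - y)
  => ( z - y ) >= 1
stmt 1: z := 7 - z  -- replace 1 occurrence(s) of z with (7 - z)
  => ( ( 7 - z ) - y ) >= 1

Answer: ( ( 7 - z ) - y ) >= 1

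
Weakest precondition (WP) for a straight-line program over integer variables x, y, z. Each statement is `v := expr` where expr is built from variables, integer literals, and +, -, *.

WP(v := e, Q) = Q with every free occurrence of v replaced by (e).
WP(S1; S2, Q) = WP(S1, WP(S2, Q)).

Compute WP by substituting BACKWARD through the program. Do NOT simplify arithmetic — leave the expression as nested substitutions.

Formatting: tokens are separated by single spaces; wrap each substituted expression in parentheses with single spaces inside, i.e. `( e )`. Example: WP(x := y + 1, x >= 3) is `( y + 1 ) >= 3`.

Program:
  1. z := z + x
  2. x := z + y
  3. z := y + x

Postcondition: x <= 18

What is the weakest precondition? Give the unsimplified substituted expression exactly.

post: x <= 18
stmt 3: z := y + x  -- replace 0 occurrence(s) of z with (y + x)
  => x <= 18
stmt 2: x := z + y  -- replace 1 occurrence(s) of x with (z + y)
  => ( z + y ) <= 18
stmt 1: z := z + x  -- replace 1 occurrence(s) of z with (z + x)
  => ( ( z + x ) + y ) <= 18

Answer: ( ( z + x ) + y ) <= 18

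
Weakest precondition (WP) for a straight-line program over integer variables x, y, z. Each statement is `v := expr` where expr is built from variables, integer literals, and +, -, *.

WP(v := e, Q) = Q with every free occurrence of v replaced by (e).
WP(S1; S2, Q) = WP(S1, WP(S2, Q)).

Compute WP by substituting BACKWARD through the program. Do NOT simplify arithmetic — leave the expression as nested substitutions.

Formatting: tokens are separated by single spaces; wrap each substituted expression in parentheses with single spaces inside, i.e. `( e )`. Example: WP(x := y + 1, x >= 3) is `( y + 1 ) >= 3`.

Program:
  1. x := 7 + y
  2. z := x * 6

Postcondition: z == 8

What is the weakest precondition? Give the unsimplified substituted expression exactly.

post: z == 8
stmt 2: z := x * 6  -- replace 1 occurrence(s) of z with (x * 6)
  => ( x * 6 ) == 8
stmt 1: x := 7 + y  -- replace 1 occurrence(s) of x with (7 + y)
  => ( ( 7 + y ) * 6 ) == 8

Answer: ( ( 7 + y ) * 6 ) == 8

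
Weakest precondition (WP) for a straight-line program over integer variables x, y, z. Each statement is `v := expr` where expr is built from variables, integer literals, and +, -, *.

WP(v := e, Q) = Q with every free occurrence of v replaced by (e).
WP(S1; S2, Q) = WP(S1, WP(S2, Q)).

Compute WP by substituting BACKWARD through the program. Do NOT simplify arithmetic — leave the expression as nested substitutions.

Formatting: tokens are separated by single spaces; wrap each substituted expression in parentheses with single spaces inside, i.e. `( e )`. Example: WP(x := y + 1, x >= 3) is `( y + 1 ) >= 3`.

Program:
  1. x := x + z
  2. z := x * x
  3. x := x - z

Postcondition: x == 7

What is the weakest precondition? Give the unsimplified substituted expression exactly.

Answer: ( ( x + z ) - ( ( x + z ) * ( x + z ) ) ) == 7

Derivation:
post: x == 7
stmt 3: x := x - z  -- replace 1 occurrence(s) of x with (x - z)
  => ( x - z ) == 7
stmt 2: z := x * x  -- replace 1 occurrence(s) of z with (x * x)
  => ( x - ( x * x ) ) == 7
stmt 1: x := x + z  -- replace 3 occurrence(s) of x with (x + z)
  => ( ( x + z ) - ( ( x + z ) * ( x + z ) ) ) == 7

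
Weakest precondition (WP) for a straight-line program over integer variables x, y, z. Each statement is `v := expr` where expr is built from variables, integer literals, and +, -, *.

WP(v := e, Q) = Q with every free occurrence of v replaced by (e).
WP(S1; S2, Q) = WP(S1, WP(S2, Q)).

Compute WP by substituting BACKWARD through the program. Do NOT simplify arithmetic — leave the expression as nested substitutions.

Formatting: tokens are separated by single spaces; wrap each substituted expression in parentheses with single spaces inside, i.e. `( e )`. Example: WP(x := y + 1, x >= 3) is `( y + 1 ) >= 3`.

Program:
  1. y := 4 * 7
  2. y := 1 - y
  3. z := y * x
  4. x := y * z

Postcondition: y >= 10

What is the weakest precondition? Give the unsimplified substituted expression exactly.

post: y >= 10
stmt 4: x := y * z  -- replace 0 occurrence(s) of x with (y * z)
  => y >= 10
stmt 3: z := y * x  -- replace 0 occurrence(s) of z with (y * x)
  => y >= 10
stmt 2: y := 1 - y  -- replace 1 occurrence(s) of y with (1 - y)
  => ( 1 - y ) >= 10
stmt 1: y := 4 * 7  -- replace 1 occurrence(s) of y with (4 * 7)
  => ( 1 - ( 4 * 7 ) ) >= 10

Answer: ( 1 - ( 4 * 7 ) ) >= 10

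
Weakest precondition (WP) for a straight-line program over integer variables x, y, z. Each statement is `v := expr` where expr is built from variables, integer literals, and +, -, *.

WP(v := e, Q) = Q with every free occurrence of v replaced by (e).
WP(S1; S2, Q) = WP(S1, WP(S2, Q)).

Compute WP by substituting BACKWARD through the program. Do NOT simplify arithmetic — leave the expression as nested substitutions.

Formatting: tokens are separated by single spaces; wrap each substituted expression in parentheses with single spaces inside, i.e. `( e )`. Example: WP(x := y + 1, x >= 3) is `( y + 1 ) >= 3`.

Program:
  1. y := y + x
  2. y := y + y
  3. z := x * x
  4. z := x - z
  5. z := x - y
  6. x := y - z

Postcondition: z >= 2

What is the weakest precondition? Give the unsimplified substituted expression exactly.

post: z >= 2
stmt 6: x := y - z  -- replace 0 occurrence(s) of x with (y - z)
  => z >= 2
stmt 5: z := x - y  -- replace 1 occurrence(s) of z with (x - y)
  => ( x - y ) >= 2
stmt 4: z := x - z  -- replace 0 occurrence(s) of z with (x - z)
  => ( x - y ) >= 2
stmt 3: z := x * x  -- replace 0 occurrence(s) of z with (x * x)
  => ( x - y ) >= 2
stmt 2: y := y + y  -- replace 1 occurrence(s) of y with (y + y)
  => ( x - ( y + y ) ) >= 2
stmt 1: y := y + x  -- replace 2 occurrence(s) of y with (y + x)
  => ( x - ( ( y + x ) + ( y + x ) ) ) >= 2

Answer: ( x - ( ( y + x ) + ( y + x ) ) ) >= 2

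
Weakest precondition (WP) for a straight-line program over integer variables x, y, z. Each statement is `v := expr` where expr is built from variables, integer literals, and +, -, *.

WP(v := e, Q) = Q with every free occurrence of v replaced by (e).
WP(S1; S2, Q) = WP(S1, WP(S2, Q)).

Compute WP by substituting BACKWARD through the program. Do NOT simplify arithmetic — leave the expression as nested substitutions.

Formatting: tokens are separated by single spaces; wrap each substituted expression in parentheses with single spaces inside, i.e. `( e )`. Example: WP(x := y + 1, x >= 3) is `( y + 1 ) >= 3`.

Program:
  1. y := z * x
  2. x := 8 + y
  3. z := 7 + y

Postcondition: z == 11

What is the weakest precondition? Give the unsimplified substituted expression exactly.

Answer: ( 7 + ( z * x ) ) == 11

Derivation:
post: z == 11
stmt 3: z := 7 + y  -- replace 1 occurrence(s) of z with (7 + y)
  => ( 7 + y ) == 11
stmt 2: x := 8 + y  -- replace 0 occurrence(s) of x with (8 + y)
  => ( 7 + y ) == 11
stmt 1: y := z * x  -- replace 1 occurrence(s) of y with (z * x)
  => ( 7 + ( z * x ) ) == 11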